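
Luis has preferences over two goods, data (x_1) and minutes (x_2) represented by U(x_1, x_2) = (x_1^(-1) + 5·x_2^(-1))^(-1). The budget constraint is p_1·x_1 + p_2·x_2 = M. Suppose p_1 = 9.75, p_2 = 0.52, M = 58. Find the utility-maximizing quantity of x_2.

x_2* = 37.9836

From the CES first-order condition, (1/5)·(x_2/x_1)^(2) = p_1/p_2.
Hence x_2/x_1 = (5·p_1/p_2)^(1/(2)), i.e. raised to the 0.5 power.
Substitute x_2 = (x_2/x_1)·x_1 into the budget: x_1* = M/(p_1 + p_2·(x_2/x_1)).
Numerically x_2/x_1 = 9.682458, so x_1* = 58/(9.75 + 0.52·9.682458) = 3.9229 and x_2* = 9.682458·3.9229 = 37.9836.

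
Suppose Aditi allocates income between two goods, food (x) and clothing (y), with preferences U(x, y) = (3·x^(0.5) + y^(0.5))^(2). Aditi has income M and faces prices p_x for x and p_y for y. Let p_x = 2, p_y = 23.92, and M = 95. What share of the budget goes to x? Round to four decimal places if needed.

From the CES first-order condition, 3·(y/x)^(0.5) = p_x/p_y.
Hence y/x = ((1/3)·p_x/p_y)^(1/(0.5)), i.e. raised to the 2 power.
With the ratio pinned down, the budget gives x* = M/(p_x + p_y·(y/x)) and y* = (y/x)·x*.
Numerically y/x = 0.000777, so x* = 95/(2 + 23.92·0.000777) = 47.0628 and y* = 0.000777·47.0628 = 0.0366.
Expenditure on x: 2·47.0628 = 94.1256; share = 0.9908.

share on x = 0.9908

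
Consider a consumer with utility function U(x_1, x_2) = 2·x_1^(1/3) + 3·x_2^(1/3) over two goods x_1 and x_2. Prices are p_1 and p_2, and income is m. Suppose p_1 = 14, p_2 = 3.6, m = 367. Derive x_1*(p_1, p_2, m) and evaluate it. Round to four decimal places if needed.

MRS = MU_x_1/MU_x_2 = (2/3)·(x_2/x_1)^(2/3). Set equal to p_1/p_2.
Solve for the ratio: x_2/x_1 = [(3/2)·p_1/p_2]^(1.5).
With the ratio pinned down, the budget gives x_1* = m/(p_1 + p_2·(x_2/x_1)) and x_2* = (x_2/x_1)·x_1*.
Numerically x_2/x_1 = 14.088839, so x_1* = 367/(14 + 3.6·14.088839) = 5.6706.

x_1* = 5.6706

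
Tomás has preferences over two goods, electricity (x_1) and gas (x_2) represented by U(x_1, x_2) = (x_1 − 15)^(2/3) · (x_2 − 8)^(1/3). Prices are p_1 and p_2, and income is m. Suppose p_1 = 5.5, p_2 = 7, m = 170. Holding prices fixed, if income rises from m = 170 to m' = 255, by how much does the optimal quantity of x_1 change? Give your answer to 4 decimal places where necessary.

Let x_1' = x_1−15, x_2' = x_2−8. MRS = 2·x_2'/x_1' = p_1/p_2.
After buying the subsistence bundle (15, 8), a share 2/3 of the remaining income goes to x_1: x_1* = 15 + 2/3·(m − 15p_1 − 8p_2)/p_1.
Discretionary income = 170 − 15·5.5 − 8·7 = 31.5; x_1* = 15 + 2/3·31.5/5.5 = 18.8182.
At m' = 255: x_1* = 29.1212. Change: 29.1212 − 18.8182 = 10.303.

Δx_1* = 10.303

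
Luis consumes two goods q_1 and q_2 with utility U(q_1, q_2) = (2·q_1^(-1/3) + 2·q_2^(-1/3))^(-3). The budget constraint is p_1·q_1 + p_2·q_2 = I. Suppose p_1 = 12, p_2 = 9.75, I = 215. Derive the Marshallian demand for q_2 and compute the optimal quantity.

q_2* = 10.7395

From the CES first-order condition, (q_2/q_1)^(4/3) = p_1/p_2.
Hence q_2/q_1 = (p_1/p_2)^(1/(4/3)), i.e. raised to the 0.75 power.
Substitute q_2 = (q_2/q_1)·q_1 into the budget: q_1* = I/(p_1 + p_2·(q_2/q_1)).
Numerically q_2/q_1 = 1.16851, so q_1* = 215/(12 + 9.75·1.16851) = 9.1908 and q_2* = 1.16851·9.1908 = 10.7395.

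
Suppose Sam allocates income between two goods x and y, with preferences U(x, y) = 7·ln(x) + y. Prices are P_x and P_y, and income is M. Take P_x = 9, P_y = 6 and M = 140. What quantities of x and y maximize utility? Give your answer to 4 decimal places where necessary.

x* = 4.6667, y* = 16.3333

MU_x = 7/x, MU_y = 1. Tangency: 7/x = P_x/P_y.
So x*(P_x,P_y) = 7·P_y/P_x, independent of income; and y* = (M − 7·P_y)/P_y.
At the given prices: x* = 7·6/9 = 4.6667, and y* = 16.3333.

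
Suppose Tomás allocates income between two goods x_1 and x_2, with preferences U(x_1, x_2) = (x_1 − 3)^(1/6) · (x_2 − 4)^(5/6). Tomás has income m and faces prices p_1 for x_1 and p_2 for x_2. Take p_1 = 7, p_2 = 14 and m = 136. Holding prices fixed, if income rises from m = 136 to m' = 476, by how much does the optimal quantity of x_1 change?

Δx_1* = 8.0952

Substituting into the budget: x_1* = 3 + 1/6·(m − 3·p_1 − 4·p_2)/p_1, and x_2* = 4 + 5/6·(…)/p_2.
Discretionary income = 136 − 3·7 − 4·14 = 59; x_1* = 3 + 1/6·59/7 = 4.4048.
At m' = 476: x_1* = 12.5. Change: 12.5 − 4.4048 = 8.0952.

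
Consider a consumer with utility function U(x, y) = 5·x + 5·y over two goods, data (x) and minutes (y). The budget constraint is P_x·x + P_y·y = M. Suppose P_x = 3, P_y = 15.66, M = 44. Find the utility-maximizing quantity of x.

x gives more utility per dollar, so spend all income on x: x* = M/P_x, y* = 0.
Numerically: x* = 14.6667, y* = 0.

x* = 14.6667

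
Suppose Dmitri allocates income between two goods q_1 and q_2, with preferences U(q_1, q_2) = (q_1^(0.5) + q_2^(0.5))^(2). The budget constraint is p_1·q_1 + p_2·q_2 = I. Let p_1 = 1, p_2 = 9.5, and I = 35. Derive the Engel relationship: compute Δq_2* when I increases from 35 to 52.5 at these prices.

Δq_2* = 0.1754

MU_q_1 ∝ q_1^(-0.5), MU_q_2 ∝ q_2^(-0.5), so MRS = (q_2/q_1)^(0.5) = p_1/p_2.
Solve for the ratio: q_2/q_1 = [p_1/p_2]^(2).
Substitute q_2 = (q_2/q_1)·q_1 into the budget: q_1* = I/(p_1 + p_2·(q_2/q_1)).
Numerically q_2/q_1 = 0.01108, so q_1* = 35/(1 + 9.5·0.01108) = 31.6667 and q_2* = 0.01108·31.6667 = 0.3509.
At I' = 52.5: q_2* = 0.5263. Change: 0.5263 − 0.3509 = 0.1754.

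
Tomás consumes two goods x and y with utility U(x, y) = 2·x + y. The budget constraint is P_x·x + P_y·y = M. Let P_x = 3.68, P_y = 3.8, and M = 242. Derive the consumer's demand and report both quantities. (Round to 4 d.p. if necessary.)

Numerically: x* = 65.7609, y* = 0.

x* = 65.7609, y* = 0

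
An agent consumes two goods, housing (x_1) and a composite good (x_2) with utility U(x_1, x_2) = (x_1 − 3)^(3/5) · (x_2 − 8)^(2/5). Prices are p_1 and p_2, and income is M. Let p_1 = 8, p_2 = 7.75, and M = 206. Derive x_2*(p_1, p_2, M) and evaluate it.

This is Cobb-Douglas in (x_1−3, x_2−8): tangency gives 0.6·p_2·(x_2−8) = 0.4·p_1·(x_1−3).
Substituting into the budget: x_1* = 3 + 0.6·(M − 3·p_1 − 8·p_2)/p_1, and x_2* = 8 + 0.4·(…)/p_2.
Discretionary income = 206 − 3·8 − 8·7.75 = 120; x_2* = 8 + 0.4·120/7.75 = 14.1935.

x_2* = 14.1935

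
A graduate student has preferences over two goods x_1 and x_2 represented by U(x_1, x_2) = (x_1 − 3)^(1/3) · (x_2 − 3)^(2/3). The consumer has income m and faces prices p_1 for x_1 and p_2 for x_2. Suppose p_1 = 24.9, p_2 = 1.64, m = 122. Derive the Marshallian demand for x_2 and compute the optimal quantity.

MRS = (1/2)·(x_2−3)/(x_1−3). Tangency with p_1/p_2 gives x_2−3 = 2·(p_1/p_2)·(x_1−3).
Substituting into the budget: x_1* = 3 + 1/3·(m − 3·p_1 − 3·p_2)/p_1, and x_2* = 3 + 2/3·(…)/p_2.
Discretionary income = 122 − 3·24.9 − 3·1.64 = 42.38; x_2* = 3 + 2/3·42.38/1.64 = 20.2276.

x_2* = 20.2276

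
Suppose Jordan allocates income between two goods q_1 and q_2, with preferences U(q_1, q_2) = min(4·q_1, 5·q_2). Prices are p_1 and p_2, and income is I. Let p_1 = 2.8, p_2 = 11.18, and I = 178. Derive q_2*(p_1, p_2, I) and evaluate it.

Leontief preferences: the optimum is at the kink where q_1/5 = q_2/4, i.e. q_2 = (4/5)·q_1.
Budget: p_1·q_1 + p_2·(4/5)·q_1 = I, so (5·p_1 + 4·p_2)·q_1 = 5·I.
Demand: q_1*(p_1,p_2,I) = 5·I/(5·p_1 + 4·p_2), q_2* = 4·I/(5·p_1 + 4·p_2).
Here 5·2.8 + 4·11.18 = 58.72, giving q_2* = 12.1253.

q_2* = 12.1253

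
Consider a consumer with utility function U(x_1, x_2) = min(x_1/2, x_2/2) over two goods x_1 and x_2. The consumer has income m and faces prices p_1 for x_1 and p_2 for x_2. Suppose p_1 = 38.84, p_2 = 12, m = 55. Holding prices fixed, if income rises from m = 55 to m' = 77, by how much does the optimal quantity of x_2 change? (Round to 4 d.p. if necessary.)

Δx_2* = 0.4327

With perfect complements, no substitution: consume in ratio x_1:x_2 = 2:2.
Budget: p_1·x_1 + p_2·x_1 = m, so (2·p_1 + 2·p_2)·x_1 = 2·m.
Demand: x_1*(p_1,p_2,m) = 2·m/(2·p_1 + 2·p_2), x_2* = 2·m/(2·p_1 + 2·p_2).
Here 2·38.84 + 2·12 = 101.68, giving x_2* = 1.0818.
At m' = 77: x_2* = 1.5146. Change: 1.5146 − 1.0818 = 0.4327.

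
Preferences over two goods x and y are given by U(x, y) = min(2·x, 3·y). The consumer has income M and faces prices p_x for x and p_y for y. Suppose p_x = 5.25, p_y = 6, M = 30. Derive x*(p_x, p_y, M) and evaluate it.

Leontief preferences: the optimum is at the kink where x/3 = y/2, i.e. y = (2/3)·x.
Budget: p_x·x + p_y·(2/3)·x = M, so (3·p_x + 2·p_y)·x = 3·M.
Demand: x*(p_x,p_y,M) = 3·M/(3·p_x + 2·p_y), y* = 2·M/(3·p_x + 2·p_y).
Here 3·5.25 + 2·6 = 27.75, giving x* = 3.2432.

x* = 3.2432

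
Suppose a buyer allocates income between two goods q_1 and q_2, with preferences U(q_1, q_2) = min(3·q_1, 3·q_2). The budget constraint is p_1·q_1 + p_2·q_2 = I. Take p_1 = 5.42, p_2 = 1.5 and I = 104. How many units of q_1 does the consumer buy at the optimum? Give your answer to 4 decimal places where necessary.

q_1* = 15.0289

With perfect complements, no substitution: consume in ratio q_1:q_2 = 3:3.
Budget: p_1·q_1 + p_2·q_1 = I, so (3·p_1 + 3·p_2)·q_1 = 3·I.
Demand: q_1*(p_1,p_2,I) = 3·I/(3·p_1 + 3·p_2), q_2* = 3·I/(3·p_1 + 3·p_2).
Here 3·5.42 + 3·1.5 = 20.76, giving q_1* = 15.0289.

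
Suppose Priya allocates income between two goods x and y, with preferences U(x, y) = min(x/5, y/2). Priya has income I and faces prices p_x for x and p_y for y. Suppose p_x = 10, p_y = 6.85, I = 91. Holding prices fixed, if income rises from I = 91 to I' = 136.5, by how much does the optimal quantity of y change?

Δy* = 1.4286

Leontief preferences: the optimum is at the kink where x/5 = y/2, i.e. y = (2/5)·x.
Budget: p_x·x + p_y·(2/5)·x = I, so (5·p_x + 2·p_y)·x = 5·I.
Demand: x*(p_x,p_y,I) = 5·I/(5·p_x + 2·p_y), y* = 2·I/(5·p_x + 2·p_y).
Here 5·10 + 2·6.85 = 63.7, giving y* = 2.8571.
At I' = 136.5: y* = 4.2857. Change: 4.2857 − 2.8571 = 1.4286.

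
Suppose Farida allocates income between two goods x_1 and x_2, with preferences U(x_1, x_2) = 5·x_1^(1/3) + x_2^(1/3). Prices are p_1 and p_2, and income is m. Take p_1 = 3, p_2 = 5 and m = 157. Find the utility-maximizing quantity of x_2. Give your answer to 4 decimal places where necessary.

x_2* = 2.0345

With the ratio pinned down, the budget gives x_1* = m/(p_1 + p_2·(x_2/x_1)) and x_2* = (x_2/x_1)·x_1*.
Numerically x_2/x_1 = 0.041569, so x_1* = 157/(3 + 5·0.041569) = 48.9425 and x_2* = 0.041569·48.9425 = 2.0345.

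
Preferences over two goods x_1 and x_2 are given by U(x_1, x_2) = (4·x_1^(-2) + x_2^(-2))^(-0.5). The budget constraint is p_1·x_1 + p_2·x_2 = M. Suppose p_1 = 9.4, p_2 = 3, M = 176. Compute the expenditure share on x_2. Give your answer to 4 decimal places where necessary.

MRS = MU_x_1/MU_x_2 = 4·(x_2/x_1)^(3). Set equal to p_1/p_2.
Hence x_2/x_1 = ((1/4)·p_1/p_2)^(1/(3)), i.e. raised to the 1/3 power.
With the ratio pinned down, the budget gives x_1* = M/(p_1 + p_2·(x_2/x_1)) and x_2* = (x_2/x_1)·x_1*.
Numerically x_2/x_1 = 0.921826, so x_1* = 176/(9.4 + 3·0.921826) = 14.4672 and x_2* = 0.921826·14.4672 = 13.3362.
Expenditure on x_2: 3·13.3362 = 40.0086; share = 0.2273.

share on x_2 = 0.2273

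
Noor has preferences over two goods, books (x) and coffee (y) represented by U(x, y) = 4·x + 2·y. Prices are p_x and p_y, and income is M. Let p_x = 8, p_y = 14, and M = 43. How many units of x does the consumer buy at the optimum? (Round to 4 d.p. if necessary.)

x* = 5.375

Linear utility — the consumer picks whichever good has higher MU/price: 4/8 = 0.5 vs 2/14 = 0.1429.
x gives more utility per dollar, so spend all income on x: x* = M/p_x, y* = 0.
Numerically: x* = 5.375, y* = 0.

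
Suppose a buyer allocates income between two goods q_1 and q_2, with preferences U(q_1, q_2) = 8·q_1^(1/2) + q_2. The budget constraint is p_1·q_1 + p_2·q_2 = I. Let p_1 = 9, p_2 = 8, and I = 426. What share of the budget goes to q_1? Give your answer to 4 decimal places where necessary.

MU_q_1 = 4/√q_1, MU_q_2 = 1. Tangency: 4/√q_1 = p_1/p_2.
Solve: √q_1 = 4·p_2/p_1, so q_1*(p_1,p_2) = (4·p_2/p_1)², and q_2* = (I − p_1·q_1*)/p_2.
Plugging in: q_1* = (4·8/9)² = 12.642, q_2* = 39.0278.
Expenditure on q_1: 9·12.642 = 113.7778; share = 0.2671.

share on q_1 = 0.2671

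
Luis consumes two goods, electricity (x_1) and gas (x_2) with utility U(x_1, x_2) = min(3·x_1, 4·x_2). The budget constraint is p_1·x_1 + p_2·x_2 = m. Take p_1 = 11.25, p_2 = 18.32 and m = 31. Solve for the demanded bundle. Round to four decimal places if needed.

Demand: x_1*(p_1,p_2,m) = 4·m/(4·p_1 + 3·p_2), x_2* = 3·m/(4·p_1 + 3·p_2).
Here 4·11.25 + 3·18.32 = 99.96, giving x_1* = 1.2405 and x_2* = 0.9304.

x_1* = 1.2405, x_2* = 0.9304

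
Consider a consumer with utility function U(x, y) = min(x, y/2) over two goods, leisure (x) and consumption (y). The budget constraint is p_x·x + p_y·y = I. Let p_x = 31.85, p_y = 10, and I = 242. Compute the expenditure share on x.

share on x = 0.6143

Demand: x*(p_x,p_y,I) = I/(p_x + 2·p_y), y* = 2·I/(p_x + 2·p_y).
Here 31.85 + 2·10 = 51.85, giving x* = 4.6673 and y* = 9.3346.
Expenditure on x: 31.85·4.6673 = 148.6538; share = 0.6143.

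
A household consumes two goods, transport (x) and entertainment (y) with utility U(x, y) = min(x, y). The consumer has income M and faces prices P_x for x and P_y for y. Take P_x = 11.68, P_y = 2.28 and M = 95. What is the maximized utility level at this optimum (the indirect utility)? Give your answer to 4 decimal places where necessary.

V = 6.8052

Demand: x*(P_x,P_y,M) = M/(P_x + P_y), y* = M/(P_x + P_y).
Here 11.68 + 2.28 = 13.96, giving x* = 6.8052 and y* = 6.8052.
Utility at the optimum: U(6.8052, 6.8052) = 6.8052.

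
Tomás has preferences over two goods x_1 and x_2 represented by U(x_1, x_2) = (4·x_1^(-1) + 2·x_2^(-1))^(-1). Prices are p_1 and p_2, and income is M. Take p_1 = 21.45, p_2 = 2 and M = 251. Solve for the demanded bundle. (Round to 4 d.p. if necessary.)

x_1* = 9.6237, x_2* = 22.2857

MRS = MU_x_1/MU_x_2 = 2·(x_2/x_1)^(2). Set equal to p_1/p_2.
Hence x_2/x_1 = ((1/2)·p_1/p_2)^(1/(2)), i.e. raised to the 0.5 power.
Substitute x_2 = (x_2/x_1)·x_1 into the budget: x_1* = M/(p_1 + p_2·(x_2/x_1)).
Numerically x_2/x_1 = 2.315707, so x_1* = 251/(21.45 + 2·2.315707) = 9.6237 and x_2* = 2.315707·9.6237 = 22.2857.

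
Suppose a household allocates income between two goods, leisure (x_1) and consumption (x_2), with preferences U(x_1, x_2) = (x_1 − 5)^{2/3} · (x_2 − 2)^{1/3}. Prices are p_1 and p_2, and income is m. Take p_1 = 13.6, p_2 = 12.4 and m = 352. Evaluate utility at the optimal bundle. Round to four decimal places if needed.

Let x_1' = x_1−5, x_2' = x_2−2. MRS = 2·x_2'/x_1' = p_1/p_2.
After buying the subsistence bundle (5, 2), a share 2/3 of the remaining income goes to x_1: x_1* = 5 + 2/3·(m − 5p_1 − 2p_2)/p_1.
Discretionary income = 352 − 5·13.6 − 2·12.4 = 259.2; x_1* = 5 + 2/3·259.2/13.6 = 17.7059; x_2* = 2 + 1/3·259.2/12.4 = 8.9677.
Utility at the optimum: U(17.7059, 8.9677) = 10.4.

V = 10.4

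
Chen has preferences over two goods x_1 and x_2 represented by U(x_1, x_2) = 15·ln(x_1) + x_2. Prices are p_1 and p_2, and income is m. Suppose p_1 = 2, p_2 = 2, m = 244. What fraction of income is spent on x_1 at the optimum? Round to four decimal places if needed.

MU_x_1 = 15/x_1, MU_x_2 = 1. Tangency: 15/x_1 = p_1/p_2.
So x_1*(p_1,p_2) = 15·p_2/p_1, independent of income; and x_2* = (m − 15·p_2)/p_2.
At the given prices: x_1* = 15·2/2 = 15, and x_2* = 107.
Expenditure on x_1: 2·15 = 30; share = 0.123.

share on x_1 = 0.123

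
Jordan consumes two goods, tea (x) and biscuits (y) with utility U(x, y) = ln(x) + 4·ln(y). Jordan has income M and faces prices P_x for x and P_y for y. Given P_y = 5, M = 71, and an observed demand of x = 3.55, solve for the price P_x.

Tangency: MRS = (1/4)·y/x = P_x/P_y.
Rearranging, P_y·y = 4·P_x·x. Substituting into the budget gives P_x·x·(1 + 4) = M.
Demand: x*(P_x,P_y,M) = 0.2·M/P_x and y* = 0.8·M/P_y.
Set x* = 3.55 in the demand function and solve for P_x: P_x = 4.

P_x = 4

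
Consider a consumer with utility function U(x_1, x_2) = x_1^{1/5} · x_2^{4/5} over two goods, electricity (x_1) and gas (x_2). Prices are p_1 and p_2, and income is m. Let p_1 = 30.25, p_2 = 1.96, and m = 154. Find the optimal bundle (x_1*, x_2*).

The MRS is (1/4)·x_2/x_1. Set MRS = p_1/p_2.
Rearranging, p_2·x_2 = 4·p_1·x_1. Substituting into the budget gives p_1·x_1·(1 + 4) = m.
Demand: x_1*(p_1,p_2,m) = 0.2·m/p_1 and x_2* = 0.8·m/p_2.
At p_1=30.25, p_2=1.96, m=154: x_1* = 0.2·154/30.25 = 1.0182, x_2* = 62.8571.

x_1* = 1.0182, x_2* = 62.8571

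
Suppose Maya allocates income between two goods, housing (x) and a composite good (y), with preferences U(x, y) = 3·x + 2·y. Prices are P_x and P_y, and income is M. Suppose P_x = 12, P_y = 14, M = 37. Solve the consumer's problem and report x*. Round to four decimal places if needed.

Perfect substitutes: compare marginal utility per dollar. 3/P_x vs 2/P_y → 0.25 vs 0.1429.
x gives more utility per dollar, so spend all income on x: x* = M/P_x, y* = 0.
Numerically: x* = 3.0833, y* = 0.

x* = 3.0833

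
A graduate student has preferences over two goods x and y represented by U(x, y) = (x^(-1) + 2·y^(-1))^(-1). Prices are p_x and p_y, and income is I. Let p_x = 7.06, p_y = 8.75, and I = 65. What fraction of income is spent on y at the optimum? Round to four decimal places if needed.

Numerically y/x = 1.270321, so x* = 65/(7.06 + 8.75·1.270321) = 3.5763 and y* = 1.270321·3.5763 = 4.543.
Expenditure on y: 8.75·4.543 = 39.7515; share = 0.6116.

share on y = 0.6116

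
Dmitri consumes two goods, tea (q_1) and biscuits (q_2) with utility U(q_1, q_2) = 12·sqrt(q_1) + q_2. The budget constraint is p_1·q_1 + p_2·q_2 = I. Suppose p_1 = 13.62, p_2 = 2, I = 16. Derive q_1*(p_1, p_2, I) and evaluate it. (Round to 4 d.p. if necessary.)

q_1* = 0.7763

Thus q_1* = (6·p_2/p_1)² — independent of I — with the rest of income spent on q_2.
Plugging in: q_1* = (6·2/13.62)² = 0.7763.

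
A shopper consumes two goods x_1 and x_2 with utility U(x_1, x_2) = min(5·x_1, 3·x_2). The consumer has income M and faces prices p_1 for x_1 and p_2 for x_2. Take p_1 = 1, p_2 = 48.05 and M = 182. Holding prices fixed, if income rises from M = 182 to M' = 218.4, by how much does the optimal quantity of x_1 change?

Δx_1* = 0.4489

Leontief preferences: the optimum is at the kink where x_1/3 = x_2/5, i.e. x_2 = (5/3)·x_1.
Budget: p_1·x_1 + p_2·(5/3)·x_1 = M, so (3·p_1 + 5·p_2)·x_1 = 3·M.
Demand: x_1*(p_1,p_2,M) = 3·M/(3·p_1 + 5·p_2), x_2* = 5·M/(3·p_1 + 5·p_2).
Here 3·1 + 5·48.05 = 243.25, giving x_1* = 2.2446.
At M' = 218.4: x_1* = 2.6935. Change: 2.6935 − 2.2446 = 0.4489.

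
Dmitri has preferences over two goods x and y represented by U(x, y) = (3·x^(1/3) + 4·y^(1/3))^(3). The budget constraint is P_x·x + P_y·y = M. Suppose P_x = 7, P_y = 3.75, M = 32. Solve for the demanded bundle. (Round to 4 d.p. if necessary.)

From the CES first-order condition, (3/4)·(y/x)^(2/3) = P_x/P_y.
Solve for the ratio: y/x = [(4/3)·P_x/P_y]^(1.5).
With the ratio pinned down, the budget gives x* = M/(P_x + P_y·(y/x)) and y* = (y/x)·x*.
Numerically y/x = 3.926524, so x* = 32/(7 + 3.75·3.926524) = 1.473 and y* = 3.926524·1.473 = 5.7837.

x* = 1.473, y* = 5.7837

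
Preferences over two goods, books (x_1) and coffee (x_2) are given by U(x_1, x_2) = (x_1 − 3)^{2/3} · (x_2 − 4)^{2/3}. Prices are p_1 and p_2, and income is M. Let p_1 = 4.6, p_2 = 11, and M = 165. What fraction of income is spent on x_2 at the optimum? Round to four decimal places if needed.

This is Cobb-Douglas in (x_1−3, x_2−4): tangency gives 2/3·p_2·(x_2−4) = 2/3·p_1·(x_1−3).
Substituting into the budget: x_1* = 3 + 0.5·(M − 3·p_1 − 4·p_2)/p_1, and x_2* = 4 + 0.5·(…)/p_2.
Discretionary income = 165 − 3·4.6 − 4·11 = 107.2; x_1* = 3 + 0.5·107.2/4.6 = 14.6522; x_2* = 4 + 0.5·107.2/11 = 8.8727.
Expenditure on x_2: 11·8.8727 = 97.6; share = 0.5915.

share on x_2 = 0.5915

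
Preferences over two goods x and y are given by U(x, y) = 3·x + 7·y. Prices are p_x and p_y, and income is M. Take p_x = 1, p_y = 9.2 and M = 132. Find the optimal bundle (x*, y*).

Perfect substitutes: compare marginal utility per dollar. 3/p_x vs 7/p_y → 3 vs 0.7609.
x gives more utility per dollar, so spend all income on x: x* = M/p_x, y* = 0.
Numerically: x* = 132, y* = 0.

x* = 132, y* = 0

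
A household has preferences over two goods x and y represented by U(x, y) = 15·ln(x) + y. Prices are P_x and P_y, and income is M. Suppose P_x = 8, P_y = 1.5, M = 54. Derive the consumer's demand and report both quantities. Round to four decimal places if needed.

x* = 2.8125, y* = 21

MU_x = 15/x, MU_y = 1. Tangency: 15/x = P_x/P_y.
So x*(P_x,P_y) = 15·P_y/P_x, independent of income; and y* = (M − 15·P_y)/P_y.
At the given prices: x* = 15·1.5/8 = 2.8125, and y* = 21.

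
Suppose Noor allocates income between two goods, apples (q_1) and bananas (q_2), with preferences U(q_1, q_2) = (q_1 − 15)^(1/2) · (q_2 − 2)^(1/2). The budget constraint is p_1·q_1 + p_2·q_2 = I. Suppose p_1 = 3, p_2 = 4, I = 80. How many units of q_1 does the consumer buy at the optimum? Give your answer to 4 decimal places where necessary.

q_1* = 19.5

MRS = (q_2−2)/(q_1−15). Tangency with p_1/p_2 gives q_2−2 = (p_1/p_2)·(q_1−15).
After buying the subsistence bundle (15, 2), a share 0.5 of the remaining income goes to q_1: q_1* = 15 + 0.5·(I − 15p_1 − 2p_2)/p_1.
Discretionary income = 80 − 15·3 − 2·4 = 27; q_1* = 15 + 0.5·27/3 = 19.5.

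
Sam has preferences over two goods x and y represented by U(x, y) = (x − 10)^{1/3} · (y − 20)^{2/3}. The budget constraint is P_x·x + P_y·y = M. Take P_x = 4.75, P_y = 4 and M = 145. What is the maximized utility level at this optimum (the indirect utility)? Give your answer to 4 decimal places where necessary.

MRS = (1/2)·(y−20)/(x−10). Tangency with P_x/P_y gives y−20 = 2·(P_x/P_y)·(x−10).
Substituting into the budget: x* = 10 + 1/3·(M − 10·P_x − 20·P_y)/P_x, and y* = 20 + 2/3·(…)/P_y.
Discretionary income = 145 − 10·4.75 − 20·4 = 17.5; x* = 10 + 1/3·17.5/4.75 = 11.2281; y* = 20 + 2/3·17.5/4 = 22.9167.
Utility at the optimum: U(11.2281, 22.9167) = 2.1861.

V = 2.1861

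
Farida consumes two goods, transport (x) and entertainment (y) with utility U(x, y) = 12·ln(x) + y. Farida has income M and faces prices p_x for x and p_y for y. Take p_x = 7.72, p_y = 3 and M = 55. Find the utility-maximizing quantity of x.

Set MRS = p_x/p_y: (12/x)/1 = p_x/p_y.
So x*(p_x,p_y) = 12·p_y/p_x, independent of income; and y* = (M − 12·p_y)/p_y.
At the given prices: x* = 12·3/7.72 = 4.6632.

x* = 4.6632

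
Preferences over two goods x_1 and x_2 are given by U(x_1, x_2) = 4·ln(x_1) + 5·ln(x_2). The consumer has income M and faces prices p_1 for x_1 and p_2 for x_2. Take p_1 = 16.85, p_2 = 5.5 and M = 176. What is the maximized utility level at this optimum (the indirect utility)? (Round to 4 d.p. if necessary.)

V = 20.5306

Tangency: MRS = (4/5)·x_2/x_1 = p_1/p_2.
So 4·p_2·x_2 = 5·p_1·x_1; combined with the budget, a share 4/9 of income goes to x_1.
Demand: x_1*(p_1,p_2,M) = 4/9·M/p_1 and x_2* = 5/9·M/p_2.
At p_1=16.85, p_2=5.5, M=176: x_1* = 4/9·176/16.85 = 4.6423, x_2* = 17.7778.
Utility at the optimum: U(4.6423, 17.7778) = 20.5306.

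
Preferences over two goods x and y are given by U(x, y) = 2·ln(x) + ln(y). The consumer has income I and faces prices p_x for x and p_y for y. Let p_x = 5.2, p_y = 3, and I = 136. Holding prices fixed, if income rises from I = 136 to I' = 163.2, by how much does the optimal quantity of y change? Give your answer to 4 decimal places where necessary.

Δy* = 3.0222

The MRS is 2·y/x. Set MRS = p_x/p_y.
Rearranging, p_y·y = (1/2)·p_x·x. Substituting into the budget gives p_x·x·(1 + (1/2)) = I.
Demand: x*(p_x,p_y,I) = 2/3·I/p_x and y* = 1/3·I/p_y.
At p_x=5.2, p_y=3, I=136: y* = 1/3·136/3 = 15.1111.
At I' = 163.2: y* = 18.1333. Change: 18.1333 − 15.1111 = 3.0222.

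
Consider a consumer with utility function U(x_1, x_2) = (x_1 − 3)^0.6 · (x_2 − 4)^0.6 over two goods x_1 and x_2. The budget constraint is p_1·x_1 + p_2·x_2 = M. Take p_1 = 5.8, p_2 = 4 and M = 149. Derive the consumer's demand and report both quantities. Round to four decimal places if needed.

x_1* = 12.9655, x_2* = 18.45

Substituting into the budget: x_1* = 3 + 0.5·(M − 3·p_1 − 4·p_2)/p_1, and x_2* = 4 + 0.5·(…)/p_2.
Discretionary income = 149 − 3·5.8 − 4·4 = 115.6; x_1* = 3 + 0.5·115.6/5.8 = 12.9655; x_2* = 4 + 0.5·115.6/4 = 18.45.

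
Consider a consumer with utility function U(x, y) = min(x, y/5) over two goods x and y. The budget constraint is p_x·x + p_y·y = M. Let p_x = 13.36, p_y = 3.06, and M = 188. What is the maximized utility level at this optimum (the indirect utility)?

V = 6.5597

With perfect complements, no substitution: consume in ratio x:y = 1:5.
Budget: p_x·x + p_y·5·x = M, so (p_x + 5·p_y)·x = M.
Demand: x*(p_x,p_y,M) = M/(p_x + 5·p_y), y* = 5·M/(p_x + 5·p_y).
Here 13.36 + 5·3.06 = 28.66, giving x* = 6.5597 and y* = 32.7983.
Utility at the optimum: U(6.5597, 32.7983) = 6.5597.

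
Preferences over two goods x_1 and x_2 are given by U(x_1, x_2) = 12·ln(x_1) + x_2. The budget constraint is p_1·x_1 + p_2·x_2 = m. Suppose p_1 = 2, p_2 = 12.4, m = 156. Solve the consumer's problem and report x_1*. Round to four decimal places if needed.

x_1* = 74.4

So x_1*(p_1,p_2) = 12·p_2/p_1, independent of income; and x_2* = (m − 12·p_2)/p_2.
At the given prices: x_1* = 12·12.4/2 = 74.4.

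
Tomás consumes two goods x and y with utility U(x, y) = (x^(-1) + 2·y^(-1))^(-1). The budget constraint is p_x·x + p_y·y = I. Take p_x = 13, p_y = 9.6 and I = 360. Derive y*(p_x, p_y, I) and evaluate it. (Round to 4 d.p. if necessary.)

y* = 20.5722

MRS = MU_x/MU_y = (1/2)·(y/x)^(2). Set equal to p_x/p_y.
Hence y/x = (2·p_x/p_y)^(1/(2)), i.e. raised to the 0.5 power.
With the ratio pinned down, the budget gives x* = I/(p_x + p_y·(y/x)) and y* = (y/x)·x*.
Numerically y/x = 1.645701, so x* = 360/(13 + 9.6·1.645701) = 12.5005 and y* = 1.645701·12.5005 = 20.5722.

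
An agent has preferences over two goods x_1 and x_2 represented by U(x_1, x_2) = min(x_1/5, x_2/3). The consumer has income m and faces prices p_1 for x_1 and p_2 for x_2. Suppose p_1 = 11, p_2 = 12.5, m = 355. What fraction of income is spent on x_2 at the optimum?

Demand: x_1*(p_1,p_2,m) = 5·m/(5·p_1 + 3·p_2), x_2* = 3·m/(5·p_1 + 3·p_2).
Here 5·11 + 3·12.5 = 92.5, giving x_1* = 19.1892 and x_2* = 11.5135.
Expenditure on x_2: 12.5·11.5135 = 143.9189; share = 0.4054.

share on x_2 = 0.4054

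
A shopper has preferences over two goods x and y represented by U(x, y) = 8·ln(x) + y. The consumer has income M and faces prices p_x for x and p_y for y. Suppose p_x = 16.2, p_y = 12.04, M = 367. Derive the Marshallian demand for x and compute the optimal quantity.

So x*(p_x,p_y) = 8·p_y/p_x, independent of income; and y* = (M − 8·p_y)/p_y.
At the given prices: x* = 8·12.04/16.2 = 5.9457.

x* = 5.9457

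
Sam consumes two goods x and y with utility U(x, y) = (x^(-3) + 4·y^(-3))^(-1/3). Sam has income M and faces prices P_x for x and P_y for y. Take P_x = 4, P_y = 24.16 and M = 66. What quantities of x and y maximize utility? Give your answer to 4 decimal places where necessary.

MU_x ∝ x^(-4), MU_y ∝ 4·y^(-4), so MRS = (1/4)·(y/x)^(4) = P_x/P_y.
Solve for the ratio: y/x = [4·P_x/P_y]^(0.25).
Substitute y = (y/x)·x into the budget: x* = M/(P_x + P_y·(y/x)).
Numerically y/x = 0.902102, so x* = 66/(4 + 24.16·0.902102) = 2.5587 and y* = 0.902102·2.5587 = 2.3082.

x* = 2.5587, y* = 2.3082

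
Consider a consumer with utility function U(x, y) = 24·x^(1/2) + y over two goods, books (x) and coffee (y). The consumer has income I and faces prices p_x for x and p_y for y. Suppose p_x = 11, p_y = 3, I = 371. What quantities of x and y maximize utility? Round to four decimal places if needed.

x* = 10.7107, y* = 84.3939

Set MRS = p_x/p_y: 12·x^(−1/2) = p_x/p_y.
Solve: √x = 12·p_y/p_x, so x*(p_x,p_y) = (12·p_y/p_x)², and y* = (I − p_x·x*)/p_y.
Plugging in: x* = (12·3/11)² = 10.7107, y* = 84.3939.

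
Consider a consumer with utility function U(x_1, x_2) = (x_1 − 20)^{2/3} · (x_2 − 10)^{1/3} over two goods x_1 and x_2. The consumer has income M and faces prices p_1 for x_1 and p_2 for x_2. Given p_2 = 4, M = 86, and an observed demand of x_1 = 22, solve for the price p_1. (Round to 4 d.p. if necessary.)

This is Cobb-Douglas in (x_1−20, x_2−10): tangency gives 2/3·p_2·(x_2−10) = 1/3·p_1·(x_1−20).
After buying the subsistence bundle (20, 10), a share 2/3 of the remaining income goes to x_1: x_1* = 20 + 2/3·(M − 20p_1 − 10p_2)/p_1.
Set x_1* = 22 in the demand function and solve for p_1: p_1 = 2.

p_1 = 2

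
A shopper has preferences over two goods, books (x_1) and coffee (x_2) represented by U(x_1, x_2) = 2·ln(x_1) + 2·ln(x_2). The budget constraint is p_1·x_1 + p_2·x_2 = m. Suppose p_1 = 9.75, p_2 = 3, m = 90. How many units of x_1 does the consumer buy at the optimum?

x_1* = 4.6154

Tangency: MRS = x_2/x_1 = p_1/p_2.
So 2·p_2·x_2 = 2·p_1·x_1; combined with the budget, a share 0.5 of income goes to x_1.
Demand: x_1*(p_1,p_2,m) = 0.5·m/p_1 and x_2* = 0.5·m/p_2.
At p_1=9.75, p_2=3, m=90: x_1* = 0.5·90/9.75 = 4.6154.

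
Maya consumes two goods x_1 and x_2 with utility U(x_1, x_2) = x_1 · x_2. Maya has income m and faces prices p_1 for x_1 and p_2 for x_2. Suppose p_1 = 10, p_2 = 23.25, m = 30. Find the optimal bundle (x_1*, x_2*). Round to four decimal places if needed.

x_1* = 1.5, x_2* = 0.6452

The MRS is x_2/x_1. Set MRS = p_1/p_2.
Rearranging, p_2·x_2 = p_1·x_1. Substituting into the budget gives p_1·x_1·(1 + 1) = m.
Demand: x_1*(p_1,p_2,m) = 0.5·m/p_1 and x_2* = 0.5·m/p_2.
At p_1=10, p_2=23.25, m=30: x_1* = 0.5·30/10 = 1.5, x_2* = 0.6452.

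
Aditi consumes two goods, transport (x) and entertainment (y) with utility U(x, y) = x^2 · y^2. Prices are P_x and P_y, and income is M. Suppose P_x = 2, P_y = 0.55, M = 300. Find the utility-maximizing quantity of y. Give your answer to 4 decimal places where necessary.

The MRS is y/x. Set MRS = P_x/P_y.
Rearranging, P_y·y = P_x·x. Substituting into the budget gives P_x·x·(1 + 1) = M.
Demand: x*(P_x,P_y,M) = 0.5·M/P_x and y* = 0.5·M/P_y.
At P_x=2, P_y=0.55, M=300: y* = 0.5·300/0.55 = 272.7273.

y* = 272.7273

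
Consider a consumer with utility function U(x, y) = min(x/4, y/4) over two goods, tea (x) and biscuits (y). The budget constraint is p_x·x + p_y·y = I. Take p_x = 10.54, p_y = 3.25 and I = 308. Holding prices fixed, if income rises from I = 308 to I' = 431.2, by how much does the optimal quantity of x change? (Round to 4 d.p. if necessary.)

Leontief preferences: the optimum is at the kink where x/4 = y/4, i.e. y = x.
Budget: p_x·x + p_y·x = I, so (4·p_x + 4·p_y)·x = 4·I.
Demand: x*(p_x,p_y,I) = 4·I/(4·p_x + 4·p_y), y* = 4·I/(4·p_x + 4·p_y).
Here 4·10.54 + 4·3.25 = 55.16, giving x* = 22.335.
At I' = 431.2: x* = 31.269. Change: 31.269 − 22.335 = 8.934.

Δx* = 8.934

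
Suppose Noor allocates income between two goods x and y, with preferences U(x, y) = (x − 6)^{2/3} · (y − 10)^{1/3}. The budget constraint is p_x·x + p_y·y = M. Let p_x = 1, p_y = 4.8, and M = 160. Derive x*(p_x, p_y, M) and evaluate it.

x* = 76.6667

MRS = 2·(y−10)/(x−6). Tangency with p_x/p_y gives y−10 = (1/2)·(p_x/p_y)·(x−6).
Substituting into the budget: x* = 6 + 2/3·(M − 6·p_x − 10·p_y)/p_x, and y* = 10 + 1/3·(…)/p_y.
Discretionary income = 160 − 6·1 − 10·4.8 = 106; x* = 6 + 2/3·106/1 = 76.6667.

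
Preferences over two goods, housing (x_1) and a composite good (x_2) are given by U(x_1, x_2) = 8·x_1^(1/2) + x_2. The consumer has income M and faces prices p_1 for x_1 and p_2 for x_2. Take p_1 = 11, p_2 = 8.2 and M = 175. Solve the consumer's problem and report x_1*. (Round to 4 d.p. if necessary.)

x_1* = 8.8912

Set MRS = p_1/p_2: 4·x_1^(−1/2) = p_1/p_2.
Thus x_1* = (4·p_2/p_1)² — independent of M — with the rest of income spent on x_2.
Plugging in: x_1* = (4·8.2/11)² = 8.8912.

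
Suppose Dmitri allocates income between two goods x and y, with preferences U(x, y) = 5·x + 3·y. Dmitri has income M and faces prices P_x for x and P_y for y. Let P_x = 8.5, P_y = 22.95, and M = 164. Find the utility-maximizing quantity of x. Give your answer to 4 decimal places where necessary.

Perfect substitutes: compare marginal utility per dollar. 5/P_x vs 3/P_y → 0.5882 vs 0.1307.
x gives more utility per dollar, so spend all income on x: x* = M/P_x, y* = 0.
Numerically: x* = 19.2941, y* = 0.

x* = 19.2941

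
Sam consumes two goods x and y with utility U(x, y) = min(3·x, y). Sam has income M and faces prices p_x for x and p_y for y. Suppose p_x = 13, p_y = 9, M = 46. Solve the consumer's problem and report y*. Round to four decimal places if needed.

Leontief preferences: the optimum is at the kink where x/1 = y/3, i.e. y = 3·x.
Budget: p_x·x + p_y·3·x = M, so (p_x + 3·p_y)·x = M.
Demand: x*(p_x,p_y,M) = M/(p_x + 3·p_y), y* = 3·M/(p_x + 3·p_y).
Here 13 + 3·9 = 40, giving y* = 3.45.

y* = 3.45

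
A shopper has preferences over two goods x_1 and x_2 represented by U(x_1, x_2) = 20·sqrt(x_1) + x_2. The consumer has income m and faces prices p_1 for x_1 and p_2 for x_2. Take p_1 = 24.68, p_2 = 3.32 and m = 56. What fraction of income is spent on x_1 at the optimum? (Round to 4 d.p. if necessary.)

share on x_1 = 0.7975

Solve: √x_1 = 10·p_2/p_1, so x_1*(p_1,p_2) = (10·p_2/p_1)², and x_2* = (m − p_1·x_1*)/p_2.
Plugging in: x_1* = (10·3.32/24.68)² = 1.8096, x_2* = 3.4153.
Expenditure on x_1: 24.68·1.8096 = 44.6613; share = 0.7975.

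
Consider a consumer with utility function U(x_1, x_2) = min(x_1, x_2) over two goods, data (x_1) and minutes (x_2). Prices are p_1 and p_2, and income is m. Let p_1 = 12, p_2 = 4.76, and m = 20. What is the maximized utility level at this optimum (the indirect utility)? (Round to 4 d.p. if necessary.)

With perfect complements, no substitution: consume in ratio x_1:x_2 = 1:1.
Budget: p_1·x_1 + p_2·x_1 = m, so (p_1 + p_2)·x_1 = m.
Demand: x_1*(p_1,p_2,m) = m/(p_1 + p_2), x_2* = m/(p_1 + p_2).
Here 12 + 4.76 = 16.76, giving x_1* = 1.1933 and x_2* = 1.1933.
Utility at the optimum: U(1.1933, 1.1933) = 1.1933.

V = 1.1933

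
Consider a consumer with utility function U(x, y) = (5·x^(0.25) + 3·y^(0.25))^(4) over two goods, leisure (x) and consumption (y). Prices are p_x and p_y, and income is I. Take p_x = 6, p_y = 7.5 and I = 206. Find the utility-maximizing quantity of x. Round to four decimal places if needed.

Numerically y/x = 0.375827, so x* = 206/(6 + 7.5·0.375827) = 23.3594.

x* = 23.3594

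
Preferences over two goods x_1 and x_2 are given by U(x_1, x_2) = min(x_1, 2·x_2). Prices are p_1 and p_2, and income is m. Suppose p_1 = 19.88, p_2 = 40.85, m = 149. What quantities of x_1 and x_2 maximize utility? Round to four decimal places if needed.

x_1* = 3.6968, x_2* = 1.8484

With perfect complements, no substitution: consume in ratio x_1:x_2 = 2:1.
Budget: p_1·x_1 + p_2·(1/2)·x_1 = m, so (2·p_1 + p_2)·x_1 = 2·m.
Demand: x_1*(p_1,p_2,m) = 2·m/(2·p_1 + p_2), x_2* = m/(2·p_1 + p_2).
Here 2·19.88 + 40.85 = 80.61, giving x_1* = 3.6968 and x_2* = 1.8484.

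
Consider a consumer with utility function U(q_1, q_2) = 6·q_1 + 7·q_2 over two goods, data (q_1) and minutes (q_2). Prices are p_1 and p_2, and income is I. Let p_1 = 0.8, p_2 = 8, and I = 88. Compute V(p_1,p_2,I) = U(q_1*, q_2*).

V = 660

q_1 gives more utility per dollar, so spend all income on q_1: q_1* = I/p_1, q_2* = 0.
Numerically: q_1* = 110, q_2* = 0.
Utility at the optimum: U(110, 0) = 660.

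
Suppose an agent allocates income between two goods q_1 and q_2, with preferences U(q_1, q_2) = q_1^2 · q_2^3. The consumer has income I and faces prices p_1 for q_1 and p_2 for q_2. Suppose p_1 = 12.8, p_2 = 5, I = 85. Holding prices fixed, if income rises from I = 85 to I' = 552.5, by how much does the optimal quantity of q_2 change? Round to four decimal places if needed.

MU_q_1/MU_q_2 = (2·q_2)/(3·q_1); tangency sets this equal to p_1/p_2.
Rearranging, p_2·q_2 = (3/2)·p_1·q_1. Substituting into the budget gives p_1·q_1·(1 + (3/2)) = I.
Demand: q_1*(p_1,p_2,I) = 0.4·I/p_1 and q_2* = 0.6·I/p_2.
At p_1=12.8, p_2=5, I=85: q_2* = 0.6·85/5 = 10.2.
At I' = 552.5: q_2* = 66.3. Change: 66.3 − 10.2 = 56.1.

Δq_2* = 56.1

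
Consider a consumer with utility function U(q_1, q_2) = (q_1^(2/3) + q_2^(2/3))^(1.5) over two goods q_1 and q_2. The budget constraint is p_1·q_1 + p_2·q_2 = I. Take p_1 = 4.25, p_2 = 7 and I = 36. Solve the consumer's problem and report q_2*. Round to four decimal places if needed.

With the ratio pinned down, the budget gives q_1* = I/(p_1 + p_2·(q_2/q_1)) and q_2* = (q_2/q_1)·q_1*.
Numerically q_2/q_1 = 0.223806, so q_1* = 36/(4.25 + 7·0.223806) = 6.1891 and q_2* = 0.223806·6.1891 = 1.3852.

q_2* = 1.3852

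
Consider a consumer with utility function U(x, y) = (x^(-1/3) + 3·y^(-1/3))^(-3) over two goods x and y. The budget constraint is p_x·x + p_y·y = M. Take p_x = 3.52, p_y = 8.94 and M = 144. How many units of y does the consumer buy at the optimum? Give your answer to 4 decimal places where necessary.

y* = 11.9535

Substitute y = (y/x)·x into the budget: x* = M/(p_x + p_y·(y/x)).
Numerically y/x = 1.133039, so x* = 144/(3.52 + 8.94·1.133039) = 10.5499 and y* = 1.133039·10.5499 = 11.9535.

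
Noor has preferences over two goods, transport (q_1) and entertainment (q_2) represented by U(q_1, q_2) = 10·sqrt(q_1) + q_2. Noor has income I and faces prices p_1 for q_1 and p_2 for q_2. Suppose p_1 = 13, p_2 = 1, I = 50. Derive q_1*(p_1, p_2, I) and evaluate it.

q_1* = 0.1479

Set MRS = p_1/p_2: 5·q_1^(−1/2) = p_1/p_2.
Solve: √q_1 = 5·p_2/p_1, so q_1*(p_1,p_2) = (5·p_2/p_1)², and q_2* = (I − p_1·q_1*)/p_2.
Plugging in: q_1* = (5·1/13)² = 0.1479.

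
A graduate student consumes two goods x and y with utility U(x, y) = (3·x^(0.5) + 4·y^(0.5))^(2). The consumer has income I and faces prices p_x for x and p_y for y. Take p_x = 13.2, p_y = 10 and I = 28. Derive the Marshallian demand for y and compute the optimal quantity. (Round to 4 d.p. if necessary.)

Substitute y = (y/x)·x into the budget: x* = I/(p_x + p_y·(y/x)).
Numerically y/x = 3.0976, so x* = 28/(13.2 + 10·3.0976) = 0.6338 and y* = 3.0976·0.6338 = 1.9633.

y* = 1.9633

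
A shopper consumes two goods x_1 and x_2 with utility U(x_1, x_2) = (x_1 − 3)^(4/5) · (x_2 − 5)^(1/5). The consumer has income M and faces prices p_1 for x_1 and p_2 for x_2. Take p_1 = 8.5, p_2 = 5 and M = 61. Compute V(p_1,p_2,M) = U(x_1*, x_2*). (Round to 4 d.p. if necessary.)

Let x_1' = x_1−3, x_2' = x_2−5. MRS = 4·x_2'/x_1' = p_1/p_2.
Substituting into the budget: x_1* = 3 + 0.8·(M − 3·p_1 − 5·p_2)/p_1, and x_2* = 5 + 0.2·(…)/p_2.
Discretionary income = 61 − 3·8.5 − 5·5 = 10.5; x_1* = 3 + 0.8·10.5/8.5 = 3.9882; x_2* = 5 + 0.2·10.5/5 = 5.42.
Utility at the optimum: U(3.9882, 5.42) = 0.8328.

V = 0.8328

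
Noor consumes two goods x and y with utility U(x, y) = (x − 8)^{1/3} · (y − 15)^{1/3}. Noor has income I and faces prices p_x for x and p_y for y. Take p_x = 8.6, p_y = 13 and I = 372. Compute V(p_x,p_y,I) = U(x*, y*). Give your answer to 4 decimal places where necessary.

V = 2.9693

Let x' = x−8, y' = y−15. MRS = y'/x' = p_x/p_y.
After buying the subsistence bundle (8, 15), a share 0.5 of the remaining income goes to x: x* = 8 + 0.5·(I − 8p_x − 15p_y)/p_x.
Discretionary income = 372 − 8·8.6 − 15·13 = 108.2; x* = 8 + 0.5·108.2/8.6 = 14.2907; y* = 15 + 0.5·108.2/13 = 19.1615.
Utility at the optimum: U(14.2907, 19.1615) = 2.9693.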